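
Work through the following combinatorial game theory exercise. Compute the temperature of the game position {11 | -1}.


The game is {11 | -1}, a switch {a | b} with numbers a > b.
Cooling {a | b} by t gives {a - t | b + t}, which stops being hot when a - t = b + t, i.e. at t = (a - b)/2. So the temperature of a switch is (a - b)/2.
Temperature = (Left option - Right option) / 2
= (11 - (-1)) / 2
= 12 / 2
= 6

6


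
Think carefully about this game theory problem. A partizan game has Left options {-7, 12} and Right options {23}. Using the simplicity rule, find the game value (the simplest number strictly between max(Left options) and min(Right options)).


Left options: {-7, 12}, max = 12
Right options: {23}, min = 23
All options are numbers and max(Left) < min(Right), so by the simplicity theorem the value is the simplest (earliest-born) number strictly between 12 and 23.
Integers 13 through 22 all lie strictly between 12 and 23.
Among integers, the simplest (lowest birthday = smallest |n|; 0 is born on day 0, +-n on day n) is 13.
No non-integer in the interval can be simpler: if x is a non-integer in the interval, then floor(x) or ceil(x) also lies in the interval (the interval contains an integer), and both are proper prefixes of x's sign expansion, i.e. born earlier. So the game value is 13.
Game value = 13

13


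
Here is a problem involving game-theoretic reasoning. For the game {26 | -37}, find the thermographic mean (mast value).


Game = {26 | -37}, a switch {a | b} with numbers a > b.
Its thermograph has left wall a - t and right wall b + t, which meet at t = (a - b)/2, where both equal (a + b)/2. So the mast (mean value) is at (a + b)/2.
Mean = (26 + (-37))/2 = -11/2 = -11/2

-11/2


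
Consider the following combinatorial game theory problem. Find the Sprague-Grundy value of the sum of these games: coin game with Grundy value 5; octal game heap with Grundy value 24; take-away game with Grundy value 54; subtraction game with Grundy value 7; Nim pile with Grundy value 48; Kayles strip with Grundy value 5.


By the Sprague-Grundy theorem, the Grundy value of a sum of games is the XOR of individual Grundy values.
coin game: Grundy value = 5. Running XOR: 0 XOR 5 = 5
octal game heap: Grundy value = 24. Running XOR: 5 XOR 24 = 29
take-away game: Grundy value = 54. Running XOR: 29 XOR 54 = 43
subtraction game: Grundy value = 7. Running XOR: 43 XOR 7 = 44
Nim pile: Grundy value = 48. Running XOR: 44 XOR 48 = 28
Kayles strip: Grundy value = 5. Running XOR: 28 XOR 5 = 25
The combined Grundy value is 25.

25


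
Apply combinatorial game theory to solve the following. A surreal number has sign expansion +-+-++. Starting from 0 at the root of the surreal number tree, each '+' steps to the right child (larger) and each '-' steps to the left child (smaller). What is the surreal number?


Sign expansion: +-+-++
Rule: track bounds (lo, hi), initially (-inf, +inf). On '+', the current value becomes lo and we move to the simplest number in (value, hi): value + 1 if hi = +inf, otherwise the midpoint (value + hi)/2. On '-', the current value becomes hi and we move to value - 1 if lo = -inf, otherwise the midpoint (lo + value)/2.
Start at 0.
Step 1: sign = +, move right. Bounds: (0, +inf). Value = 1
Step 2: sign = -, move left. Bounds: (0, 1). Value = 1/2
Step 3: sign = +, move right. Bounds: (1/2, 1). Value = 3/4
Step 4: sign = -, move left. Bounds: (1/2, 3/4). Value = 5/8
Step 5: sign = +, move right. Bounds: (5/8, 3/4). Value = 11/16
Step 6: sign = +, move right. Bounds: (11/16, 3/4). Value = 23/32
The surreal number with sign expansion +-+-++ is 23/32.

23/32


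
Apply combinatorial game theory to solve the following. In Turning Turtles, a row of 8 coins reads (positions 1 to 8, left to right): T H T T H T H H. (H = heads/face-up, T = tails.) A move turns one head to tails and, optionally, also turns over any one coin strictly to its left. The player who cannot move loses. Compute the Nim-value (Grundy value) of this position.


Coins: T H T T H T H H
Key fact: a single head at position k behaves exactly like a Nim heap of size k (turning it to T and optionally flipping a coin at j < k corresponds to moving the heap from k to j, or to 0), and heads combine as a disjunctive sum (two heads at the same place would cancel, matching j XOR j = 0). So the Nim-value is the XOR of the 1-indexed positions of the heads.
Face-up positions (1-indexed): [2, 5, 7, 8]
XOR 0 with 2: 0 XOR 2 = 2
XOR 2 with 5: 2 XOR 5 = 7
XOR 7 with 7: 7 XOR 7 = 0
XOR 0 with 8: 0 XOR 8 = 8
Nim-value = 8

8


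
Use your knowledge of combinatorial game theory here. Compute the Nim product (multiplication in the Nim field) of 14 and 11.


Nim multiplication is bilinear over XOR: (u XOR v) * w = (u*w) XOR (v*w).
So we split each operand into its bit components and XOR the pairwise Nim products.
14 = 2 + 4 + 8 (as XOR of powers of 2).
11 = 1 + 2 + 8 (as XOR of powers of 2).
Using the standard Nim-product table on single bits:
  2*2 = 3,   2*4 = 8,   2*8 = 12,
  4*4 = 6,   4*8 = 11,  8*8 = 13,
and  1*x = x (identity), k*l = l*k (commutative).
Pairwise Nim products:
  2 * 1 = 2
  2 * 2 = 3
  2 * 8 = 12
  4 * 1 = 4
  4 * 2 = 8
  4 * 8 = 11
  8 * 1 = 8
  8 * 2 = 12
  8 * 8 = 13
XOR them: 2 XOR 3 XOR 12 XOR 4 XOR 8 XOR 11 XOR 8 XOR 12 XOR 13 = 3.
Result: 14 * 11 = 3 (in Nim).

3


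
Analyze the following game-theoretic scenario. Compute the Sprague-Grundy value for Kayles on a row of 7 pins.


Kayles: a move removes 1 or 2 adjacent pins from a contiguous row.
Removing pins from a row of k leaves two independent rows (a, b) with a + b = k - 1 (one pin) or a + b = k - 2 (two pins); an end removal gives a = 0.
By Sprague-Grundy, G(k) = mex{ G(a) XOR G(b) } over all these splits. G(0) = 0.
G(1): splits (0,0):0^0=0 -> mex({0}) = 1
G(2): splits (0,1):0^1=1 (0,0):0^0=0 -> mex({0, 1}) = 2
G(3): splits (0,2):0^2=2 (1,1):1^1=0 (0,1):0^1=1 -> mex({0, 1, 2}) = 3
G(4): splits (0,3):0^3=3 (1,2):1^2=3 (0,2):0^2=2 (1,1):1^1=0 -> mex({0, 2, 3}) = 1
G(5): splits (0,4):0^1=1 (1,3):1^3=2 (2,2):2^2=0 (0,3):0^3=3 (1,2):1^2=3 -> mex({0, 1, 2, 3}) = 4
G(6) = mex({0, 1, 2, 4}) = 3
G(7) = mex({0, 1, 3, 4, 5}) = 2
Therefore G(7) = 2.

2


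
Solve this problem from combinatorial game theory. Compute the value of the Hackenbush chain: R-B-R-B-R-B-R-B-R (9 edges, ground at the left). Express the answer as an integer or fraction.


Edges (from ground): R-B-R-B-R-B-R-B-R
By Berlekamp's sign-expansion rule, a Blue-Red Hackenbush stalk has the value of the surreal number whose sign sequence is the edge sequence with B -> + and R -> -.
Sign sequence: -+-+-+-+-
Trace the sign expansion in the surreal number tree, starting from 0:
Edge 1: R (sign -) -> bounds (-inf, 0), value = -1
Edge 2: B (sign +) -> bounds (-1, 0), value = -1/2
Edge 3: R (sign -) -> bounds (-1, -1/2), value = -3/4
Edge 4: B (sign +) -> bounds (-3/4, -1/2), value = -5/8
Edge 5: R (sign -) -> bounds (-3/4, -5/8), value = -11/16
Edge 6: B (sign +) -> bounds (-11/16, -5/8), value = -21/32
Edge 7: R (sign -) -> bounds (-11/16, -21/32), value = -43/64
Edge 8: B (sign +) -> bounds (-43/64, -21/32), value = -85/128
Edge 9: R (sign -) -> bounds (-43/64, -85/128), value = -171/256
Game value = -171/256

-171/256


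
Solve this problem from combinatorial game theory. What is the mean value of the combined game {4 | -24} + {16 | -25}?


G1 = {4 | -24}, G2 = {16 | -25}
Each is a switch {a | b} with numbers a > b; its mean value is (a + b)/2, and mean value is additive over game sums: m(G1 + G2) = m(G1) + m(G2).
Mean of G1 = (4 + (-24))/2 = -20/2 = -10
Mean of G2 = (16 + (-25))/2 = -9/2 = -9/2
Mean of G1 + G2 = -10 + -9/2 = -29/2

-29/2


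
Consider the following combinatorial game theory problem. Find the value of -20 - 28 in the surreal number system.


x = -20, y = 28
x - y = -20 - 28 = -48

-48


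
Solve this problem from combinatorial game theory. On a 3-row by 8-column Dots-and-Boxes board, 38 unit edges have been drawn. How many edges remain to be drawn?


Grid: 3 x 8 boxes, i.e. 4 rows and 9 columns of dots.
Horizontal edges: (rows + 1) * cols = 4 * 8 = 32
Vertical edges: rows * (cols + 1) = 3 * 9 = 27
Total edges: 32 + 27 = 59
Edges drawn: 38
Remaining: 59 - 38 = 21

21


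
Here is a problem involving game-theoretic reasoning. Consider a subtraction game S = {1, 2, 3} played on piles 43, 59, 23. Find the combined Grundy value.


Subtraction set: {1, 2, 3}
For this subtraction set, G(n) = n mod 4 (period = max + 1 = 4).
Pile 1 (size 43): G(43) = 43 mod 4 = 3
Pile 2 (size 59): G(59) = 59 mod 4 = 3
Pile 3 (size 23): G(23) = 23 mod 4 = 3
Total Grundy value = XOR of all: 3 XOR 3 XOR 3 = 3

3


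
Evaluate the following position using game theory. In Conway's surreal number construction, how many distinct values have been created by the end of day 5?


Day 0: {|} = 0 is born. Count = 1.
Day n: the number of surreal numbers born by day n is 2^(n+1) - 1.
By day 0: 2^1 - 1 = 1
By day 1: 2^2 - 1 = 3
By day 2: 2^3 - 1 = 7
By day 3: 2^4 - 1 = 15
By day 4: 2^5 - 1 = 31
By day 5: 2^6 - 1 = 63
By day 5: 63 surreal numbers.

63


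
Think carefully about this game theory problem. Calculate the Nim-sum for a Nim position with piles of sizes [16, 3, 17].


We need the XOR (exclusive or) of all pile sizes.
After XOR-ing pile 1 (size 16): 0 XOR 16 = 16
After XOR-ing pile 2 (size 3): 16 XOR 3 = 19
After XOR-ing pile 3 (size 17): 19 XOR 17 = 2
The Nim-value of this position is 2.

2


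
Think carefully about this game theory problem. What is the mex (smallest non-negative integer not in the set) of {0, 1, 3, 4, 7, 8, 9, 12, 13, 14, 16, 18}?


Set = {0, 1, 3, 4, 7, 8, 9, 12, 13, 14, 16, 18}
0 is in the set.
1 is in the set.
2 is NOT in the set. This is the mex.
mex = 2

2


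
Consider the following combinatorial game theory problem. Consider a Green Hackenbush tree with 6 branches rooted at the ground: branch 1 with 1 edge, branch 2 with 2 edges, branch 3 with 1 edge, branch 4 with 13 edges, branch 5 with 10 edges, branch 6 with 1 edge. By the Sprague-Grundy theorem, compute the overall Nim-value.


The tree has 6 branches from the ground vertex.
In Green Hackenbush, the Nim-value of a simple path of length k is k.
Branch 1: length 1, Nim-value = 1
Branch 2: length 2, Nim-value = 2
Branch 3: length 1, Nim-value = 1
Branch 4: length 13, Nim-value = 13
Branch 5: length 10, Nim-value = 10
Branch 6: length 1, Nim-value = 1
Total Nim-value = XOR of all branch values:
0 XOR 1 = 1
1 XOR 2 = 3
3 XOR 1 = 2
2 XOR 13 = 15
15 XOR 10 = 5
5 XOR 1 = 4
Nim-value of the tree = 4

4


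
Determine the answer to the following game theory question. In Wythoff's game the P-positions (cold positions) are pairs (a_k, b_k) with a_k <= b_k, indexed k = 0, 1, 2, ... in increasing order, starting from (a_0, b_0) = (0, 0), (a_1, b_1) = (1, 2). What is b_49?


By Wythoff's theorem, a_k = floor(k * phi) and b_k = floor(k * phi^2) = a_k + k, where phi = (1 + sqrt(5))/2 is the golden ratio.
phi = (1 + sqrt(5))/2 = 1.618034
phi^2 = phi + 1 = 2.618034
k = 49
k * phi^2 = 49 * 2.618034 = 128.283665
b_49 = floor(k * phi^2) = 128 (check: a_49 + k = 79 + 49 = 128)

128


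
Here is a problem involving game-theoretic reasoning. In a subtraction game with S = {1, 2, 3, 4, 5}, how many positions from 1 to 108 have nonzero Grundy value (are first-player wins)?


Subtraction set S = {1, 2, 3, 4, 5}, so G(n) = n mod 6.
G(n) = 0 when n is a multiple of 6.
Multiples of 6 in [1, 108]: 18
N-positions (nonzero Grundy) = 108 - 18 = 90

90


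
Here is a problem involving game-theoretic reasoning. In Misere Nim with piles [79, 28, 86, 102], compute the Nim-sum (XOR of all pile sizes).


We need the XOR (exclusive or) of all pile sizes.
After XOR-ing pile 1 (size 79): 0 XOR 79 = 79
After XOR-ing pile 2 (size 28): 79 XOR 28 = 83
After XOR-ing pile 3 (size 86): 83 XOR 86 = 5
After XOR-ing pile 4 (size 102): 5 XOR 102 = 99
The Nim-value of this position is 99.

99


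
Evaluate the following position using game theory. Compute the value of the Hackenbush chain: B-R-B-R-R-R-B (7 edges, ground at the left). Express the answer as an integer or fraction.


Edges (from ground): B-R-B-R-R-R-B
By Berlekamp's sign-expansion rule, a Blue-Red Hackenbush stalk has the value of the surreal number whose sign sequence is the edge sequence with B -> + and R -> -.
Sign sequence: +-+---+
Trace the sign expansion in the surreal number tree, starting from 0:
Edge 1: B (sign +) -> bounds (0, +inf), value = 1
Edge 2: R (sign -) -> bounds (0, 1), value = 1/2
Edge 3: B (sign +) -> bounds (1/2, 1), value = 3/4
Edge 4: R (sign -) -> bounds (1/2, 3/4), value = 5/8
Edge 5: R (sign -) -> bounds (1/2, 5/8), value = 9/16
Edge 6: R (sign -) -> bounds (1/2, 9/16), value = 17/32
Edge 7: B (sign +) -> bounds (17/32, 9/16), value = 35/64
Game value = 35/64

35/64


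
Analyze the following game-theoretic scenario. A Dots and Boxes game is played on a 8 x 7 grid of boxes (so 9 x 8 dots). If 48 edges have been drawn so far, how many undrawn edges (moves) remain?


Grid: 8 x 7 boxes, i.e. 9 rows and 8 columns of dots.
Horizontal edges: (rows + 1) * cols = 9 * 7 = 63
Vertical edges: rows * (cols + 1) = 8 * 8 = 64
Total edges: 63 + 64 = 127
Edges drawn: 48
Remaining: 127 - 48 = 79

79


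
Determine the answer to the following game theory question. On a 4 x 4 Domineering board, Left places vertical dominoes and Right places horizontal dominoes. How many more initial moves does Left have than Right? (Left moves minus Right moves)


Board is 4 x 4 (rows x cols).
Left (vertical) placements: (rows-1) * cols = 3 * 4 = 12
Right (horizontal) placements: rows * (cols-1) = 4 * 3 = 12
Advantage = Left - Right = 12 - 12 = 0

0


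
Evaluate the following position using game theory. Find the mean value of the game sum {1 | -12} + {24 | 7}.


G1 = {1 | -12}, G2 = {24 | 7}
Each is a switch {a | b} with numbers a > b; its mean value is (a + b)/2, and mean value is additive over game sums: m(G1 + G2) = m(G1) + m(G2).
Mean of G1 = (1 + (-12))/2 = -11/2 = -11/2
Mean of G2 = (24 + (7))/2 = 31/2 = 31/2
Mean of G1 + G2 = -11/2 + 31/2 = 10

10


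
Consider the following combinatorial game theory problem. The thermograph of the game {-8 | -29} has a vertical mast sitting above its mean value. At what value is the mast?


Game = {-8 | -29}, a switch {a | b} with numbers a > b.
Its thermograph has left wall a - t and right wall b + t, which meet at t = (a - b)/2, where both equal (a + b)/2. So the mast (mean value) is at (a + b)/2.
Mean = (-8 + (-29))/2 = -37/2 = -37/2

-37/2


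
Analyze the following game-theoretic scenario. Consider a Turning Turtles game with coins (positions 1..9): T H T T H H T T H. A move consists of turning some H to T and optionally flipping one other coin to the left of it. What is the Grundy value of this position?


Coins: T H T T H H T T H
Key fact: a single head at position k behaves exactly like a Nim heap of size k (turning it to T and optionally flipping a coin at j < k corresponds to moving the heap from k to j, or to 0), and heads combine as a disjunctive sum (two heads at the same place would cancel, matching j XOR j = 0). So the Nim-value is the XOR of the 1-indexed positions of the heads.
Face-up positions (1-indexed): [2, 5, 6, 9]
XOR 0 with 2: 0 XOR 2 = 2
XOR 2 with 5: 2 XOR 5 = 7
XOR 7 with 6: 7 XOR 6 = 1
XOR 1 with 9: 1 XOR 9 = 8
Nim-value = 8

8


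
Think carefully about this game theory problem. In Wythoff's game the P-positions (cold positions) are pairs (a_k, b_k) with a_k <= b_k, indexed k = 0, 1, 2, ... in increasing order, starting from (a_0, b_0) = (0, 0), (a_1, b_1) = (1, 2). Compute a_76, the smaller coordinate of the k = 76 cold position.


By Wythoff's theorem, a_k = floor(k * phi) and b_k = floor(k * phi^2) = a_k + k, where phi = (1 + sqrt(5))/2 is the golden ratio.
phi = (1 + sqrt(5))/2 = 1.618034
k = 76
k * phi = 76 * 1.618034 = 122.970583
a_76 = floor(k * phi) = 122

122


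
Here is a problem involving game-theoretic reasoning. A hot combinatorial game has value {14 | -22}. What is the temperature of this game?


The game is {14 | -22}, a switch {a | b} with numbers a > b.
Cooling {a | b} by t gives {a - t | b + t}, which stops being hot when a - t = b + t, i.e. at t = (a - b)/2. So the temperature of a switch is (a - b)/2.
Temperature = (Left option - Right option) / 2
= (14 - (-22)) / 2
= 36 / 2
= 18

18


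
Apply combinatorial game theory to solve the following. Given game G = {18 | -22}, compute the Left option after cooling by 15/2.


Original game: {18 | -22} (a switch {a | b} with a > b).
Cooling by t (for t below the temperature (a - b)/2 = 20) taxes each move by t: {a | b} cooled by t is {a - t | b + t}.
Cooling amount: t = 15/2
Cooled Left option: 18 - 15/2 = 21/2
Cooled Right option: -22 + 15/2 = -29/2
Cooled game: {21/2 | -29/2}
Left option = 21/2

21/2


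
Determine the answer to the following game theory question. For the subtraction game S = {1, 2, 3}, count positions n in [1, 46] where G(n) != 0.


Subtraction set S = {1, 2, 3}, so G(n) = n mod 4.
G(n) = 0 when n is a multiple of 4.
Multiples of 4 in [1, 46]: 11
N-positions (nonzero Grundy) = 46 - 11 = 35

35


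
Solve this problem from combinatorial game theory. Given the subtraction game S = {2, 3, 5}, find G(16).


The subtraction set is S = {2, 3, 5}.
G(k) = mex{ G(k - s) : s in S, s <= k }. We compute iteratively: G(0) = 0.
G(1) = mex({}) = 0
G(2) = mex({0}) = 1
G(3) = mex({0}) = 1
G(4) = mex({0, 1}) = 2
G(5) = mex({0, 1}) = 2
G(6) = mex({0, 1, 2}) = 3
G(7) = mex({1, 2}) = 0
G(8) = mex({1, 2, 3}) = 0
G(9) = mex({0, 2, 3}) = 1
G(10) = mex({0, 2}) = 1
G(11) = mex({0, 1, 3}) = 2
Observe that G(7)..G(11) = 0, 0, 1, 1, 2 repeats G(0)..G(4) = 0, 0, 1, 1, 2.
For k >= max(S) = 5, G(k) is determined by the previous 5 values G(k-5)..G(k-1); a window of 5 consecutive values has recurred shifted by 7, so by induction G(k + 7) = G(k) for all k >= 0: the sequence is periodic from the start with period 7.
One period: G(0..6) = 0, 0, 1, 1, 2, 2, 3.
16 mod 7 = 2, so G(16) = G(2) = 1.

1


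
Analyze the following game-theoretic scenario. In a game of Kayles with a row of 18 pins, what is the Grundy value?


Kayles: a move removes 1 or 2 adjacent pins from a contiguous row.
Removing pins from a row of k leaves two independent rows (a, b) with a + b = k - 1 (one pin) or a + b = k - 2 (two pins); an end removal gives a = 0.
By Sprague-Grundy, G(k) = mex{ G(a) XOR G(b) } over all these splits. G(0) = 0.
G(1): splits (0,0):0^0=0 -> mex({0}) = 1
G(2): splits (0,1):0^1=1 (0,0):0^0=0 -> mex({0, 1}) = 2
G(3): splits (0,2):0^2=2 (1,1):1^1=0 (0,1):0^1=1 -> mex({0, 1, 2}) = 3
G(4): splits (0,3):0^3=3 (1,2):1^2=3 (0,2):0^2=2 (1,1):1^1=0 -> mex({0, 2, 3}) = 1
G(5): splits (0,4):0^1=1 (1,3):1^3=2 (2,2):2^2=0 (0,3):0^3=3 (1,2):1^2=3 -> mex({0, 1, 2, 3}) = 4
G(6) = mex({0, 1, 2, 4}) = 3
G(7) = mex({0, 1, 3, 4, 5}) = 2
G(8) = mex({0, 2, 3, 5, 6}) = 1
G(9) = mex({0, 1, 2, 3, 6, 7}) = 4
G(10) = mex({0, 1, 3, 4, 5, 7}) = 2
G(11) = mex({0, 1, 2, 3, 4, 5}) = 6
G(12) = mex({0, 1, 2, 3, 5, 6, 7}) = 4
G(13) = mex({0, 2, 3, 4, 6, 7}) = 1
G(14) = mex({0, 1, 4, 5, 6, 7}) = 2
G(15) = mex({0, 1, 2, 3, 4, 5, 6}) = 7
G(16) = mex({0, 2, 3, 5, 6, 7}) = 1
G(17) = mex({0, 1, 2, 3, 5, 6, 7}) = 4
G(18) = mex({0, 1, 2, 4, 5, 6}) = 3
Therefore G(18) = 3.

3


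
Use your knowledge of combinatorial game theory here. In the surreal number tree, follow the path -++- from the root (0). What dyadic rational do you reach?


Sign expansion: -++-
Rule: track bounds (lo, hi), initially (-inf, +inf). On '+', the current value becomes lo and we move to the simplest number in (value, hi): value + 1 if hi = +inf, otherwise the midpoint (value + hi)/2. On '-', the current value becomes hi and we move to value - 1 if lo = -inf, otherwise the midpoint (lo + value)/2.
Start at 0.
Step 1: sign = -, move left. Bounds: (-inf, 0). Value = -1
Step 2: sign = +, move right. Bounds: (-1, 0). Value = -1/2
Step 3: sign = +, move right. Bounds: (-1/2, 0). Value = -1/4
Step 4: sign = -, move left. Bounds: (-1/2, -1/4). Value = -3/8
The surreal number with sign expansion -++- is -3/8.

-3/8


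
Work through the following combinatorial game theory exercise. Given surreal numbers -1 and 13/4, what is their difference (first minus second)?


x = -1, y = 13/4
Converting to common denominator: 4
x = -4/4, y = 13/4
x - y = -1 - 13/4 = -17/4

-17/4


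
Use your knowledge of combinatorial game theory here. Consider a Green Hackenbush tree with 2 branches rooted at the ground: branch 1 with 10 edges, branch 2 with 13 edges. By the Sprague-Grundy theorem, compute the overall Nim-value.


The tree has 2 branches from the ground vertex.
In Green Hackenbush, the Nim-value of a simple path of length k is k.
Branch 1: length 10, Nim-value = 10
Branch 2: length 13, Nim-value = 13
Total Nim-value = XOR of all branch values:
0 XOR 10 = 10
10 XOR 13 = 7
Nim-value of the tree = 7

7


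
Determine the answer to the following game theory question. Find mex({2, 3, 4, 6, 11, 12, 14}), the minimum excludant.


Set = {2, 3, 4, 6, 11, 12, 14}
0 is NOT in the set. This is the mex.
mex = 0

0


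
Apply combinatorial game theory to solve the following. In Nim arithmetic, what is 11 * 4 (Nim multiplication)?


Nim multiplication is bilinear over XOR: (u XOR v) * w = (u*w) XOR (v*w).
So we split each operand into its bit components and XOR the pairwise Nim products.
11 = 1 + 2 + 8 (as XOR of powers of 2).
4 = 4 (as XOR of powers of 2).
Using the standard Nim-product table on single bits:
  2*2 = 3,   2*4 = 8,   2*8 = 12,
  4*4 = 6,   4*8 = 11,  8*8 = 13,
and  1*x = x (identity), k*l = l*k (commutative).
Pairwise Nim products:
  1 * 4 = 4
  2 * 4 = 8
  8 * 4 = 11
XOR them: 4 XOR 8 XOR 11 = 7.
Result: 11 * 4 = 7 (in Nim).

7


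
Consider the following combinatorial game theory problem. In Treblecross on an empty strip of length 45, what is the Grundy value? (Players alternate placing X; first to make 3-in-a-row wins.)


Treblecross: place X on empty cells; 3-in-a-row wins.
Playing within two cells of an existing X lets the opponent win at once, so sensible play treats the cells i-2..i+2 around each X as dead. The player left with no safe cell loses, so this is a normal-play take-away game on strips of safe cells.
Placing X at cell i (0-indexed) of a strip of k safe cells leaves independent strips of sizes max(0, i-2) and max(0, k-i-3). Hence G(k) = mex{ G(max(0,i-2)) XOR G(max(0,k-i-3)) : 0 <= i < k }, with G(0) = 0.
G(1): splits (0,0):0^0=0 -> mex({0}) = 1
G(2): splits (0,0):0^0=0 -> mex({0}) = 1
G(3): splits (0,0):0^0=0 -> mex({0}) = 1
G(4): splits (0,1):0^1=1 (0,0):0^0=0 -> mex({0, 1}) = 2
G(5): splits (0,2):0^1=1 (0,1):0^1=1 (0,0):0^0=0 -> mex({0, 1}) = 2
G(6) = mex({1}) = 0
G(7) = mex({0, 1, 2}) = 3
G(8) = mex({0, 1, 2}) = 3
G(9) = mex({0, 2}) = 1
G(10) = mex({0, 2, 3}) = 1
G(11) = mex({0, 3}) = 1
G(12) = mex({1, 3}) = 0
G(13) = mex({0, 1, 2, 3}) = 4
G(14) = mex({0, 1, 2}) = 3
G(15) = mex({0, 1, 2}) = 3
G(16) = mex({0, 1, 2, 4}) = 3
G(17) = mex({0, 1, 3, 4}) = 2
G(18) = mex({0, 1, 3, 4}) = 2
G(19) = mex({0, 1, 3, 5}) = 2
G(20) = mex({0, 1, 2, 3, 5}) = 4
G(21) = mex({0, 1, 2, 3, 5}) = 4
G(22) = mex({1, 2, 6}) = 0
G(23) = mex({0, 1, 2, 3, 4, 6}) = 5
G(24) = mex({0, 1, 2, 3, 4}) = 5
G(25) = mex({0, 1, 3, 4, 7}) = 2
G(26) = mex({0, 1, 3, 4, 5, 7}) = 2
G(27) = mex({0, 1, 3, 5}) = 2
G(28) = mex({0, 1, 2, 5}) = 3
G(29) = mex({0, 1, 2, 4, 5, 6}) = 3
G(30) = mex({1, 2, 4, 6}) = 0
G(31) = mex({0, 1, 2, 3, 4, 6}) = 5
G(32) = mex({1, 2, 3, 4, 7}) = 0
G(33) = mex({0, 3, 7}) = 1
G(34) = mex({0, 2, 3, 5, 7}) = 1
G(35) = mex({0, 2, 3, 5, 6}) = 1
G(36) = mex({0, 1, 2, 5, 6}) = 3
G(37) = mex({0, 1, 2, 4, 5, 6}) = 3
G(38) = mex({0, 1, 2, 4}) = 3
G(39) = mex({0, 1, 2, 3, 4, 7}) = 5
G(40) = mex({0, 1, 2, 3, 4, 5, 7}) = 6
G(41) = mex({0, 1, 2, 3, 5, 7}) = 4
G(42) = mex({0, 1, 2, 3, 5, 6, 7}) = 4
G(43) = mex({0, 2, 3, 5, 6}) = 1
G(44) = mex({1, 2, 3, 4, 5, 6}) = 0
G(45) = mex({0, 1, 2, 3, 4, 6, 7}) = 5
Therefore G(45) = 5.

5


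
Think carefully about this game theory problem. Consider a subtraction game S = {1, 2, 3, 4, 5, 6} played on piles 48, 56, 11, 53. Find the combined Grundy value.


Subtraction set: {1, 2, 3, 4, 5, 6}
For this subtraction set, G(n) = n mod 7 (period = max + 1 = 7).
Pile 1 (size 48): G(48) = 48 mod 7 = 6
Pile 2 (size 56): G(56) = 56 mod 7 = 0
Pile 3 (size 11): G(11) = 11 mod 7 = 4
Pile 4 (size 53): G(53) = 53 mod 7 = 4
Total Grundy value = XOR of all: 6 XOR 0 XOR 4 XOR 4 = 6

6


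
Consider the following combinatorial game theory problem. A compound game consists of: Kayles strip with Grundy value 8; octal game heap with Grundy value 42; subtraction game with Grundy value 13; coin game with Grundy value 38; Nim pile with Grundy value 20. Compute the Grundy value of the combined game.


By the Sprague-Grundy theorem, the Grundy value of a sum of games is the XOR of individual Grundy values.
Kayles strip: Grundy value = 8. Running XOR: 0 XOR 8 = 8
octal game heap: Grundy value = 42. Running XOR: 8 XOR 42 = 34
subtraction game: Grundy value = 13. Running XOR: 34 XOR 13 = 47
coin game: Grundy value = 38. Running XOR: 47 XOR 38 = 9
Nim pile: Grundy value = 20. Running XOR: 9 XOR 20 = 29
The combined Grundy value is 29.

29


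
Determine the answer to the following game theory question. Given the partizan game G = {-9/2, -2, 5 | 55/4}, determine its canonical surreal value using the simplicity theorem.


Left options: {-9/2, -2, 5}, max = 5
Right options: {55/4}, min = 55/4
All options are numbers and max(Left) < min(Right), so by the simplicity theorem the value is the simplest (earliest-born) number strictly between 5 and 55/4.
Integers 6 through 13 all lie strictly between 5 and 55/4.
Among integers, the simplest (lowest birthday = smallest |n|; 0 is born on day 0, +-n on day n) is 6.
No non-integer in the interval can be simpler: if x is a non-integer in the interval, then floor(x) or ceil(x) also lies in the interval (the interval contains an integer), and both are proper prefixes of x's sign expansion, i.e. born earlier. So the game value is 6.
Game value = 6

6


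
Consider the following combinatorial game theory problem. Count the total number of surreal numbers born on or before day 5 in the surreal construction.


Day 0: {|} = 0 is born. Count = 1.
Day n: the number of surreal numbers born by day n is 2^(n+1) - 1.
By day 0: 2^1 - 1 = 1
By day 1: 2^2 - 1 = 3
By day 2: 2^3 - 1 = 7
By day 3: 2^4 - 1 = 15
By day 4: 2^5 - 1 = 31
By day 5: 2^6 - 1 = 63
By day 5: 63 surreal numbers.

63


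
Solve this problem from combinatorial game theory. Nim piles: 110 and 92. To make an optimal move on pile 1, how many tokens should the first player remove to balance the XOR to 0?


Piles: 110 and 92
Current XOR: 110 XOR 92 = 50 (non-zero, so this is an N-position).
To make the XOR zero, we need to find a move that balances the piles.
For pile 1 (size 110): target = 110 XOR 50 = 92
We reduce pile 1 from 110 to 92.
Tokens removed: 110 - 92 = 18
Verification: 92 XOR 92 = 0

18


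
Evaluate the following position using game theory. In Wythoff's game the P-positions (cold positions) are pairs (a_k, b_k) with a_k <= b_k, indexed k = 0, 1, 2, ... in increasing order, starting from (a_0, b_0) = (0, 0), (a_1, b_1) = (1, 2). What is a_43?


By Wythoff's theorem, a_k = floor(k * phi) and b_k = floor(k * phi^2) = a_k + k, where phi = (1 + sqrt(5))/2 is the golden ratio.
phi = (1 + sqrt(5))/2 = 1.618034
k = 43
k * phi = 43 * 1.618034 = 69.575462
a_43 = floor(k * phi) = 69

69


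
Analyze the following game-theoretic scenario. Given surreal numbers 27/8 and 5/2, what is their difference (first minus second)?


x = 27/8, y = 5/2
Converting to common denominator: 8
x = 27/8, y = 20/8
x - y = 27/8 - 5/2 = 7/8

7/8


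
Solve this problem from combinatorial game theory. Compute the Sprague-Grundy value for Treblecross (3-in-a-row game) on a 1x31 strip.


Treblecross: place X on empty cells; 3-in-a-row wins.
Playing within two cells of an existing X lets the opponent win at once, so sensible play treats the cells i-2..i+2 around each X as dead. The player left with no safe cell loses, so this is a normal-play take-away game on strips of safe cells.
Placing X at cell i (0-indexed) of a strip of k safe cells leaves independent strips of sizes max(0, i-2) and max(0, k-i-3). Hence G(k) = mex{ G(max(0,i-2)) XOR G(max(0,k-i-3)) : 0 <= i < k }, with G(0) = 0.
G(1): splits (0,0):0^0=0 -> mex({0}) = 1
G(2): splits (0,0):0^0=0 -> mex({0}) = 1
G(3): splits (0,0):0^0=0 -> mex({0}) = 1
G(4): splits (0,1):0^1=1 (0,0):0^0=0 -> mex({0, 1}) = 2
G(5): splits (0,2):0^1=1 (0,1):0^1=1 (0,0):0^0=0 -> mex({0, 1}) = 2
G(6) = mex({1}) = 0
G(7) = mex({0, 1, 2}) = 3
G(8) = mex({0, 1, 2}) = 3
G(9) = mex({0, 2}) = 1
G(10) = mex({0, 2, 3}) = 1
G(11) = mex({0, 3}) = 1
G(12) = mex({1, 3}) = 0
G(13) = mex({0, 1, 2, 3}) = 4
G(14) = mex({0, 1, 2}) = 3
G(15) = mex({0, 1, 2}) = 3
G(16) = mex({0, 1, 2, 4}) = 3
G(17) = mex({0, 1, 3, 4}) = 2
G(18) = mex({0, 1, 3, 4}) = 2
G(19) = mex({0, 1, 3, 5}) = 2
G(20) = mex({0, 1, 2, 3, 5}) = 4
G(21) = mex({0, 1, 2, 3, 5}) = 4
G(22) = mex({1, 2, 6}) = 0
G(23) = mex({0, 1, 2, 3, 4, 6}) = 5
G(24) = mex({0, 1, 2, 3, 4}) = 5
G(25) = mex({0, 1, 3, 4, 7}) = 2
G(26) = mex({0, 1, 3, 4, 5, 7}) = 2
G(27) = mex({0, 1, 3, 5}) = 2
G(28) = mex({0, 1, 2, 5}) = 3
G(29) = mex({0, 1, 2, 4, 5, 6}) = 3
G(30) = mex({1, 2, 4, 6}) = 0
G(31) = mex({0, 1, 2, 3, 4, 6}) = 5
Therefore G(31) = 5.

5


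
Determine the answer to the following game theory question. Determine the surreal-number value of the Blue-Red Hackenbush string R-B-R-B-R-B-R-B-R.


Edges (from ground): R-B-R-B-R-B-R-B-R
By Berlekamp's sign-expansion rule, a Blue-Red Hackenbush stalk has the value of the surreal number whose sign sequence is the edge sequence with B -> + and R -> -.
Sign sequence: -+-+-+-+-
Trace the sign expansion in the surreal number tree, starting from 0:
Edge 1: R (sign -) -> bounds (-inf, 0), value = -1
Edge 2: B (sign +) -> bounds (-1, 0), value = -1/2
Edge 3: R (sign -) -> bounds (-1, -1/2), value = -3/4
Edge 4: B (sign +) -> bounds (-3/4, -1/2), value = -5/8
Edge 5: R (sign -) -> bounds (-3/4, -5/8), value = -11/16
Edge 6: B (sign +) -> bounds (-11/16, -5/8), value = -21/32
Edge 7: R (sign -) -> bounds (-11/16, -21/32), value = -43/64
Edge 8: B (sign +) -> bounds (-43/64, -21/32), value = -85/128
Edge 9: R (sign -) -> bounds (-43/64, -85/128), value = -171/256
Game value = -171/256

-171/256


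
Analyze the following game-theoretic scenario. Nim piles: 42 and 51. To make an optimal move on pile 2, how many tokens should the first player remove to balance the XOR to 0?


Piles: 42 and 51
Current XOR: 42 XOR 51 = 25 (non-zero, so this is an N-position).
To make the XOR zero, we need to find a move that balances the piles.
For pile 2 (size 51): target = 51 XOR 25 = 42
We reduce pile 2 from 51 to 42.
Tokens removed: 51 - 42 = 9
Verification: 42 XOR 42 = 0

9


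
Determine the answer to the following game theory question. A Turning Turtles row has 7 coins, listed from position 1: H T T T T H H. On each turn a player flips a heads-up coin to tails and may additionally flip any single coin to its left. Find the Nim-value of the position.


Coins: H T T T T H H
Key fact: a single head at position k behaves exactly like a Nim heap of size k (turning it to T and optionally flipping a coin at j < k corresponds to moving the heap from k to j, or to 0), and heads combine as a disjunctive sum (two heads at the same place would cancel, matching j XOR j = 0). So the Nim-value is the XOR of the 1-indexed positions of the heads.
Face-up positions (1-indexed): [1, 6, 7]
XOR 0 with 1: 0 XOR 1 = 1
XOR 1 with 6: 1 XOR 6 = 7
XOR 7 with 7: 7 XOR 7 = 0
Nim-value = 0

0


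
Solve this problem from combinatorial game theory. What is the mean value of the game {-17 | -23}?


Game = {-17 | -23}, a switch {a | b} with numbers a > b.
Its thermograph has left wall a - t and right wall b + t, which meet at t = (a - b)/2, where both equal (a + b)/2. So the mast (mean value) is at (a + b)/2.
Mean = (-17 + (-23))/2 = -40/2 = -20

-20


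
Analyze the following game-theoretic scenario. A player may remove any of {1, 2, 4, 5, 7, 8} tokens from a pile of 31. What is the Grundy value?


The subtraction set is S = {1, 2, 4, 5, 7, 8}.
G(k) = mex{ G(k - s) : s in S, s <= k }. We compute iteratively: G(0) = 0.
G(1) = mex({0}) = 1
G(2) = mex({0, 1}) = 2
G(3) = mex({1, 2}) = 0
G(4) = mex({0, 2}) = 1
G(5) = mex({0, 1}) = 2
G(6) = mex({1, 2}) = 0
G(7) = mex({0, 2}) = 1
G(8) = mex({0, 1}) = 2
G(9) = mex({1, 2}) = 0
G(10) = mex({0, 2}) = 1
Observe that G(3)..G(10) = 0, 1, 2, 0, 1, 2, 0, 1 repeats G(0)..G(7) = 0, 1, 2, 0, 1, 2, 0, 1.
For k >= max(S) = 8, G(k) is determined by the previous 8 values G(k-8)..G(k-1); a window of 8 consecutive values has recurred shifted by 3, so by induction G(k + 3) = G(k) for all k >= 0: the sequence is periodic from the start with period 3.
One period: G(0..2) = 0, 1, 2.
31 mod 3 = 1, so G(31) = G(1) = 1.

1


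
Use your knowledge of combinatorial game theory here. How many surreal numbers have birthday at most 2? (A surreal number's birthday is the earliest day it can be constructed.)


Day 0: {|} = 0 is born. Count = 1.
Day n: the number of surreal numbers born by day n is 2^(n+1) - 1.
By day 0: 2^1 - 1 = 1
By day 1: 2^2 - 1 = 3
By day 2: 2^3 - 1 = 7
By day 2: 7 surreal numbers.

7


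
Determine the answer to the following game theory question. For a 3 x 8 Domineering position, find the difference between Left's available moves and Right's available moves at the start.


Board is 3 x 8 (rows x cols).
Left (vertical) placements: (rows-1) * cols = 2 * 8 = 16
Right (horizontal) placements: rows * (cols-1) = 3 * 7 = 21
Advantage = Left - Right = 16 - 21 = -5

-5


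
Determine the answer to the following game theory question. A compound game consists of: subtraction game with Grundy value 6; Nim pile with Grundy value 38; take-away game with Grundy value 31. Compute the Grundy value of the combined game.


By the Sprague-Grundy theorem, the Grundy value of a sum of games is the XOR of individual Grundy values.
subtraction game: Grundy value = 6. Running XOR: 0 XOR 6 = 6
Nim pile: Grundy value = 38. Running XOR: 6 XOR 38 = 32
take-away game: Grundy value = 31. Running XOR: 32 XOR 31 = 63
The combined Grundy value is 63.

63


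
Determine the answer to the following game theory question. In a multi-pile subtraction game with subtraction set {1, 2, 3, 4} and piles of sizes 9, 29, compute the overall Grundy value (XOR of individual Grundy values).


Subtraction set: {1, 2, 3, 4}
For this subtraction set, G(n) = n mod 5 (period = max + 1 = 5).
Pile 1 (size 9): G(9) = 9 mod 5 = 4
Pile 2 (size 29): G(29) = 29 mod 5 = 4
Total Grundy value = XOR of all: 4 XOR 4 = 0

0


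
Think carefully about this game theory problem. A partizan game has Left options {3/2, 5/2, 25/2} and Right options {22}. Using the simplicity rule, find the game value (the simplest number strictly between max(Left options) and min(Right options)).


Left options: {3/2, 5/2, 25/2}, max = 25/2
Right options: {22}, min = 22
All options are numbers and max(Left) < min(Right), so by the simplicity theorem the value is the simplest (earliest-born) number strictly between 25/2 and 22.
Integers 13 through 21 all lie strictly between 25/2 and 22.
Among integers, the simplest (lowest birthday = smallest |n|; 0 is born on day 0, +-n on day n) is 13.
No non-integer in the interval can be simpler: if x is a non-integer in the interval, then floor(x) or ceil(x) also lies in the interval (the interval contains an integer), and both are proper prefixes of x's sign expansion, i.e. born earlier. So the game value is 13.
Game value = 13

13


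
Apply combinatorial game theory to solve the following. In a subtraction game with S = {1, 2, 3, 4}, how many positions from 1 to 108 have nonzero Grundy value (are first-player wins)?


Subtraction set S = {1, 2, 3, 4}, so G(n) = n mod 5.
G(n) = 0 when n is a multiple of 5.
Multiples of 5 in [1, 108]: 21
N-positions (nonzero Grundy) = 108 - 21 = 87

87


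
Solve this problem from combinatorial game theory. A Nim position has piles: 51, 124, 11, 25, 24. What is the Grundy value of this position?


We need the XOR (exclusive or) of all pile sizes.
After XOR-ing pile 1 (size 51): 0 XOR 51 = 51
After XOR-ing pile 2 (size 124): 51 XOR 124 = 79
After XOR-ing pile 3 (size 11): 79 XOR 11 = 68
After XOR-ing pile 4 (size 25): 68 XOR 25 = 93
After XOR-ing pile 5 (size 24): 93 XOR 24 = 69
The Nim-value of this position is 69.

69


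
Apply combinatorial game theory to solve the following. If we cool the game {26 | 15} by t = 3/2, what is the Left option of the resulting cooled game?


Original game: {26 | 15} (a switch {a | b} with a > b).
Cooling by t (for t below the temperature (a - b)/2 = 11/2) taxes each move by t: {a | b} cooled by t is {a - t | b + t}.
Cooling amount: t = 3/2
Cooled Left option: 26 - 3/2 = 49/2
Cooled Right option: 15 + 3/2 = 33/2
Cooled game: {49/2 | 33/2}
Left option = 49/2

49/2


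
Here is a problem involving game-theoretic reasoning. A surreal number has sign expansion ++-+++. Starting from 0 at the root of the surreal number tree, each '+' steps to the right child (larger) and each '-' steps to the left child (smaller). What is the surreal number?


Sign expansion: ++-+++
Rule: track bounds (lo, hi), initially (-inf, +inf). On '+', the current value becomes lo and we move to the simplest number in (value, hi): value + 1 if hi = +inf, otherwise the midpoint (value + hi)/2. On '-', the current value becomes hi and we move to value - 1 if lo = -inf, otherwise the midpoint (lo + value)/2.
Start at 0.
Step 1: sign = +, move right. Bounds: (0, +inf). Value = 1
Step 2: sign = +, move right. Bounds: (1, +inf). Value = 2
Step 3: sign = -, move left. Bounds: (1, 2). Value = 3/2
Step 4: sign = +, move right. Bounds: (3/2, 2). Value = 7/4
Step 5: sign = +, move right. Bounds: (7/4, 2). Value = 15/8
Step 6: sign = +, move right. Bounds: (15/8, 2). Value = 31/16
The surreal number with sign expansion ++-+++ is 31/16.

31/16


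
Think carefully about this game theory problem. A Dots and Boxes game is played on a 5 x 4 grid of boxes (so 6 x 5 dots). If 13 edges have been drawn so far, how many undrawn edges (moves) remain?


Grid: 5 x 4 boxes, i.e. 6 rows and 5 columns of dots.
Horizontal edges: (rows + 1) * cols = 6 * 4 = 24
Vertical edges: rows * (cols + 1) = 5 * 5 = 25
Total edges: 24 + 25 = 49
Edges drawn: 13
Remaining: 49 - 13 = 36

36


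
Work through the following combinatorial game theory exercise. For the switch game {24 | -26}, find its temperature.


The game is {24 | -26}, a switch {a | b} with numbers a > b.
Cooling {a | b} by t gives {a - t | b + t}, which stops being hot when a - t = b + t, i.e. at t = (a - b)/2. So the temperature of a switch is (a - b)/2.
Temperature = (Left option - Right option) / 2
= (24 - (-26)) / 2
= 50 / 2
= 25

25


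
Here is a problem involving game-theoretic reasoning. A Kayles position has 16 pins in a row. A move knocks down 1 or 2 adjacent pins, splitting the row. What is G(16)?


Kayles: a move removes 1 or 2 adjacent pins from a contiguous row.
Removing pins from a row of k leaves two independent rows (a, b) with a + b = k - 1 (one pin) or a + b = k - 2 (two pins); an end removal gives a = 0.
By Sprague-Grundy, G(k) = mex{ G(a) XOR G(b) } over all these splits. G(0) = 0.
G(1): splits (0,0):0^0=0 -> mex({0}) = 1
G(2): splits (0,1):0^1=1 (0,0):0^0=0 -> mex({0, 1}) = 2
G(3): splits (0,2):0^2=2 (1,1):1^1=0 (0,1):0^1=1 -> mex({0, 1, 2}) = 3
G(4): splits (0,3):0^3=3 (1,2):1^2=3 (0,2):0^2=2 (1,1):1^1=0 -> mex({0, 2, 3}) = 1
G(5): splits (0,4):0^1=1 (1,3):1^3=2 (2,2):2^2=0 (0,3):0^3=3 (1,2):1^2=3 -> mex({0, 1, 2, 3}) = 4
G(6) = mex({0, 1, 2, 4}) = 3
G(7) = mex({0, 1, 3, 4, 5}) = 2
G(8) = mex({0, 2, 3, 5, 6}) = 1
G(9) = mex({0, 1, 2, 3, 6, 7}) = 4
G(10) = mex({0, 1, 3, 4, 5, 7}) = 2
G(11) = mex({0, 1, 2, 3, 4, 5}) = 6
G(12) = mex({0, 1, 2, 3, 5, 6, 7}) = 4
G(13) = mex({0, 2, 3, 4, 6, 7}) = 1
G(14) = mex({0, 1, 4, 5, 6, 7}) = 2
G(15) = mex({0, 1, 2, 3, 4, 5, 6}) = 7
G(16) = mex({0, 2, 3, 5, 6, 7}) = 1
Therefore G(16) = 1.

1
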